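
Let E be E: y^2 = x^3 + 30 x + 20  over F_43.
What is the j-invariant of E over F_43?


Delta = -16(4 a^3 + 27 b^2) mod 43 = 15
-1728 * (4 a)^3 = -1728 * (4*30)^3 mod 43 = 27
j = 27 * 15^(-1) mod 43 = 19

j = 19 (mod 43)


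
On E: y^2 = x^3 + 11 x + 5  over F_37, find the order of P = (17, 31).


Compute successive multiples of P until we hit O:
  1P = (17, 31)
  2P = (15, 20)
  3P = (26, 12)
  4P = (35, 7)
  5P = (32, 26)
  6P = (21, 32)
  7P = (6, 18)
  8P = (5, 0)
  ... (continuing to 16P)
  16P = O

ord(P) = 16


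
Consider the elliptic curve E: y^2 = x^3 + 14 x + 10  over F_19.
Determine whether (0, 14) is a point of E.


Check whether y^2 = x^3 + 14 x + 10 (mod 19) for (x, y) = (0, 14).
LHS: y^2 = 14^2 mod 19 = 6
RHS: x^3 + 14 x + 10 = 0^3 + 14*0 + 10 mod 19 = 10
LHS != RHS

No, not on the curve


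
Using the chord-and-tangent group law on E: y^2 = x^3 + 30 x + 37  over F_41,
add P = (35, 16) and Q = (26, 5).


P != Q, so use the chord formula.
s = (y2 - y1) / (x2 - x1) = (30) / (32) mod 41 = 24
x3 = s^2 - x1 - x2 mod 41 = 24^2 - 35 - 26 = 23
y3 = s (x1 - x3) - y1 mod 41 = 24 * (35 - 23) - 16 = 26

P + Q = (23, 26)


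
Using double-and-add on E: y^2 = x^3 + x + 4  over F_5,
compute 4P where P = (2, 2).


k = 4 = 100_2 (binary, LSB first: 001)
Double-and-add from P = (2, 2):
  bit 0 = 0: acc unchanged = O
  bit 1 = 0: acc unchanged = O
  bit 2 = 1: acc = O + (1, 4) = (1, 4)

4P = (1, 4)


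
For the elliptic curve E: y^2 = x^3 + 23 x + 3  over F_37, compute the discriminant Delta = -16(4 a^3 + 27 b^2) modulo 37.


4 a^3 + 27 b^2 = 4*23^3 + 27*3^2 = 48668 + 243 = 48911
Delta = -16 * (48911) = -782576
Delta mod 37 = 11

Delta = 11 (mod 37)


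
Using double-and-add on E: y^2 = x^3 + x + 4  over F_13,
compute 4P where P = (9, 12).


k = 4 = 100_2 (binary, LSB first: 001)
Double-and-add from P = (9, 12):
  bit 0 = 0: acc unchanged = O
  bit 1 = 0: acc unchanged = O
  bit 2 = 1: acc = O + (0, 2) = (0, 2)

4P = (0, 2)


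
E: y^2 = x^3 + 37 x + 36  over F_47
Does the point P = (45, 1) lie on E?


Check whether y^2 = x^3 + 37 x + 36 (mod 47) for (x, y) = (45, 1).
LHS: y^2 = 1^2 mod 47 = 1
RHS: x^3 + 37 x + 36 = 45^3 + 37*45 + 36 mod 47 = 1
LHS = RHS

Yes, on the curve


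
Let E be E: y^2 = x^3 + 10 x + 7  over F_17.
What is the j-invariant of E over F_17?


Delta = -16(4 a^3 + 27 b^2) mod 17 = 2
-1728 * (4 a)^3 = -1728 * (4*10)^3 mod 17 = 4
j = 4 * 2^(-1) mod 17 = 2

j = 2 (mod 17)


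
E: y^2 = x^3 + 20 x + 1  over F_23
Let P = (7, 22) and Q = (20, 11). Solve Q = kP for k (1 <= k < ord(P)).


Enumerate multiples of P until we hit Q = (20, 11):
  1P = (7, 22)
  2P = (18, 11)
  3P = (22, 16)
  4P = (19, 15)
  5P = (9, 6)
  6P = (2, 7)
  7P = (0, 22)
  8P = (16, 1)
  9P = (8, 11)
  10P = (14, 9)
  11P = (20, 12)
  12P = (20, 11)
Match found at i = 12.

k = 12


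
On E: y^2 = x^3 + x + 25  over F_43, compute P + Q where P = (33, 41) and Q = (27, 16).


P != Q, so use the chord formula.
s = (y2 - y1) / (x2 - x1) = (18) / (37) mod 43 = 40
x3 = s^2 - x1 - x2 mod 43 = 40^2 - 33 - 27 = 35
y3 = s (x1 - x3) - y1 mod 43 = 40 * (33 - 35) - 41 = 8

P + Q = (35, 8)


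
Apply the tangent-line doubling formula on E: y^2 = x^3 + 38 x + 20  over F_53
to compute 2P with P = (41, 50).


Doubling: s = (3 x1^2 + a) / (2 y1)
s = (3*41^2 + 38) / (2*50) mod 53 = 10
x3 = s^2 - 2 x1 mod 53 = 10^2 - 2*41 = 18
y3 = s (x1 - x3) - y1 mod 53 = 10 * (41 - 18) - 50 = 21

2P = (18, 21)


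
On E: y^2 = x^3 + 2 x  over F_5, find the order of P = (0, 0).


Compute successive multiples of P until we hit O:
  1P = (0, 0)
  2P = O

ord(P) = 2


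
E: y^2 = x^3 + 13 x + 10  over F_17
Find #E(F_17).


For each x in F_17, count y with y^2 = x^3 + 13 x + 10 mod 17:
  x = 3: RHS = 8, y in [5, 12]  -> 2 point(s)
  x = 5: RHS = 13, y in [8, 9]  -> 2 point(s)
  x = 6: RHS = 15, y in [7, 10]  -> 2 point(s)
  x = 7: RHS = 2, y in [6, 11]  -> 2 point(s)
  x = 10: RHS = 1, y in [1, 16]  -> 2 point(s)
  x = 13: RHS = 13, y in [8, 9]  -> 2 point(s)
  x = 16: RHS = 13, y in [8, 9]  -> 2 point(s)
Affine points: 14. Add the point at infinity: total = 15.

#E(F_17) = 15


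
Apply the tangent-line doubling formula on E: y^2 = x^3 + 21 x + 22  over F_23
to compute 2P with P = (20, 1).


Doubling: s = (3 x1^2 + a) / (2 y1)
s = (3*20^2 + 21) / (2*1) mod 23 = 1
x3 = s^2 - 2 x1 mod 23 = 1^2 - 2*20 = 7
y3 = s (x1 - x3) - y1 mod 23 = 1 * (20 - 7) - 1 = 12

2P = (7, 12)


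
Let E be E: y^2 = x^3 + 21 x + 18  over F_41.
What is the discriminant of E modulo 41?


4 a^3 + 27 b^2 = 4*21^3 + 27*18^2 = 37044 + 8748 = 45792
Delta = -16 * (45792) = -732672
Delta mod 41 = 39

Delta = 39 (mod 41)


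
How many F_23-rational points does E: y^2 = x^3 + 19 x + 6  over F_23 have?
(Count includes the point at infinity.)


For each x in F_23, count y with y^2 = x^3 + 19 x + 6 mod 23:
  x = 0: RHS = 6, y in [11, 12]  -> 2 point(s)
  x = 1: RHS = 3, y in [7, 16]  -> 2 point(s)
  x = 2: RHS = 6, y in [11, 12]  -> 2 point(s)
  x = 4: RHS = 8, y in [10, 13]  -> 2 point(s)
  x = 8: RHS = 3, y in [7, 16]  -> 2 point(s)
  x = 9: RHS = 9, y in [3, 20]  -> 2 point(s)
  x = 10: RHS = 0, y in [0]  -> 1 point(s)
  x = 13: RHS = 12, y in [9, 14]  -> 2 point(s)
  x = 14: RHS = 3, y in [7, 16]  -> 2 point(s)
  x = 15: RHS = 9, y in [3, 20]  -> 2 point(s)
  x = 16: RHS = 13, y in [6, 17]  -> 2 point(s)
  x = 18: RHS = 16, y in [4, 19]  -> 2 point(s)
  x = 19: RHS = 4, y in [2, 21]  -> 2 point(s)
  x = 21: RHS = 6, y in [11, 12]  -> 2 point(s)
  x = 22: RHS = 9, y in [3, 20]  -> 2 point(s)
Affine points: 29. Add the point at infinity: total = 30.

#E(F_23) = 30


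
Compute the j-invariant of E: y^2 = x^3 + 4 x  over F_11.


Delta = -16(4 a^3 + 27 b^2) mod 11 = 7
-1728 * (4 a)^3 = -1728 * (4*4)^3 mod 11 = 7
j = 7 * 7^(-1) mod 11 = 1

j = 1 (mod 11)


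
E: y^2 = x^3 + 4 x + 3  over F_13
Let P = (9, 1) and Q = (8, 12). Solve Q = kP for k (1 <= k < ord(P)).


Enumerate multiples of P until we hit Q = (8, 12):
  1P = (9, 1)
  2P = (8, 12)
Match found at i = 2.

k = 2


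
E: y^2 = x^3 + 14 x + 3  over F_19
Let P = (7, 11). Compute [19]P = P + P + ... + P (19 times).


k = 19 = 10011_2 (binary, LSB first: 11001)
Double-and-add from P = (7, 11):
  bit 0 = 1: acc = O + (7, 11) = (7, 11)
  bit 1 = 1: acc = (7, 11) + (14, 6) = (2, 18)
  bit 2 = 0: acc unchanged = (2, 18)
  bit 3 = 0: acc unchanged = (2, 18)
  bit 4 = 1: acc = (2, 18) + (15, 15) = (7, 8)

19P = (7, 8)


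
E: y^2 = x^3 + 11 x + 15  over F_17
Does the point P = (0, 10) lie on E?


Check whether y^2 = x^3 + 11 x + 15 (mod 17) for (x, y) = (0, 10).
LHS: y^2 = 10^2 mod 17 = 15
RHS: x^3 + 11 x + 15 = 0^3 + 11*0 + 15 mod 17 = 15
LHS = RHS

Yes, on the curve


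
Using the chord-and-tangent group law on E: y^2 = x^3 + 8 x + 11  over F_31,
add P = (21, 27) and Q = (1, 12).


P != Q, so use the chord formula.
s = (y2 - y1) / (x2 - x1) = (16) / (11) mod 31 = 24
x3 = s^2 - x1 - x2 mod 31 = 24^2 - 21 - 1 = 27
y3 = s (x1 - x3) - y1 mod 31 = 24 * (21 - 27) - 27 = 15

P + Q = (27, 15)


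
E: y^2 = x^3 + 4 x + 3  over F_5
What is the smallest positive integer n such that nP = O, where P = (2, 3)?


Compute successive multiples of P until we hit O:
  1P = (2, 3)
  2P = (2, 2)
  3P = O

ord(P) = 3


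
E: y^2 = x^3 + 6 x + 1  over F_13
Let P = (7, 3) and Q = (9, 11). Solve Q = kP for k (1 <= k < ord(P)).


Enumerate multiples of P until we hit Q = (9, 11):
  1P = (7, 3)
  2P = (9, 11)
Match found at i = 2.

k = 2


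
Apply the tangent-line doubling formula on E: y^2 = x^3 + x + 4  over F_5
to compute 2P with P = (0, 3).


Doubling: s = (3 x1^2 + a) / (2 y1)
s = (3*0^2 + 1) / (2*3) mod 5 = 1
x3 = s^2 - 2 x1 mod 5 = 1^2 - 2*0 = 1
y3 = s (x1 - x3) - y1 mod 5 = 1 * (0 - 1) - 3 = 1

2P = (1, 1)


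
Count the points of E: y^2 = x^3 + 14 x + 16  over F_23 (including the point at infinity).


For each x in F_23, count y with y^2 = x^3 + 14 x + 16 mod 23:
  x = 0: RHS = 16, y in [4, 19]  -> 2 point(s)
  x = 1: RHS = 8, y in [10, 13]  -> 2 point(s)
  x = 2: RHS = 6, y in [11, 12]  -> 2 point(s)
  x = 3: RHS = 16, y in [4, 19]  -> 2 point(s)
  x = 5: RHS = 4, y in [2, 21]  -> 2 point(s)
  x = 10: RHS = 6, y in [11, 12]  -> 2 point(s)
  x = 11: RHS = 6, y in [11, 12]  -> 2 point(s)
  x = 12: RHS = 3, y in [7, 16]  -> 2 point(s)
  x = 13: RHS = 3, y in [7, 16]  -> 2 point(s)
  x = 14: RHS = 12, y in [9, 14]  -> 2 point(s)
  x = 15: RHS = 13, y in [6, 17]  -> 2 point(s)
  x = 16: RHS = 12, y in [9, 14]  -> 2 point(s)
  x = 20: RHS = 16, y in [4, 19]  -> 2 point(s)
  x = 21: RHS = 3, y in [7, 16]  -> 2 point(s)
  x = 22: RHS = 1, y in [1, 22]  -> 2 point(s)
Affine points: 30. Add the point at infinity: total = 31.

#E(F_23) = 31


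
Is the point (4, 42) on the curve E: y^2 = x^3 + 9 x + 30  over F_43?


Check whether y^2 = x^3 + 9 x + 30 (mod 43) for (x, y) = (4, 42).
LHS: y^2 = 42^2 mod 43 = 1
RHS: x^3 + 9 x + 30 = 4^3 + 9*4 + 30 mod 43 = 1
LHS = RHS

Yes, on the curve


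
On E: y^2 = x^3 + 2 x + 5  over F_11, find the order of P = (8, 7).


Compute successive multiples of P until we hit O:
  1P = (8, 7)
  2P = (9, 9)
  3P = (9, 2)
  4P = (8, 4)
  5P = O

ord(P) = 5


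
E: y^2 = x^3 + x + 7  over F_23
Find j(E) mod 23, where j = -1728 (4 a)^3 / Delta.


Delta = -16(4 a^3 + 27 b^2) mod 23 = 20
-1728 * (4 a)^3 = -1728 * (4*1)^3 mod 23 = 15
j = 15 * 20^(-1) mod 23 = 18

j = 18 (mod 23)


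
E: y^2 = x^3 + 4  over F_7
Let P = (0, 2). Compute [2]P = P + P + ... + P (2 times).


k = 2 = 10_2 (binary, LSB first: 01)
Double-and-add from P = (0, 2):
  bit 0 = 0: acc unchanged = O
  bit 1 = 1: acc = O + (0, 5) = (0, 5)

2P = (0, 5)


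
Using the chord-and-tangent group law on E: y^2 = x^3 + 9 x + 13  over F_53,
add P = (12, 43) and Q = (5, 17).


P != Q, so use the chord formula.
s = (y2 - y1) / (x2 - x1) = (27) / (46) mod 53 = 34
x3 = s^2 - x1 - x2 mod 53 = 34^2 - 12 - 5 = 26
y3 = s (x1 - x3) - y1 mod 53 = 34 * (12 - 26) - 43 = 11

P + Q = (26, 11)


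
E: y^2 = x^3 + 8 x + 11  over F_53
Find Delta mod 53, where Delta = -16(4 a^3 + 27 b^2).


4 a^3 + 27 b^2 = 4*8^3 + 27*11^2 = 2048 + 3267 = 5315
Delta = -16 * (5315) = -85040
Delta mod 53 = 25

Delta = 25 (mod 53)


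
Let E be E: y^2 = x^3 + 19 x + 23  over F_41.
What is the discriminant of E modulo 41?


4 a^3 + 27 b^2 = 4*19^3 + 27*23^2 = 27436 + 14283 = 41719
Delta = -16 * (41719) = -667504
Delta mod 41 = 17

Delta = 17 (mod 41)


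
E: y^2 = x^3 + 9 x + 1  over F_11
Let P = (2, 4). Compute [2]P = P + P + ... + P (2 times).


k = 2 = 10_2 (binary, LSB first: 01)
Double-and-add from P = (2, 4):
  bit 0 = 0: acc unchanged = O
  bit 1 = 1: acc = O + (1, 0) = (1, 0)

2P = (1, 0)


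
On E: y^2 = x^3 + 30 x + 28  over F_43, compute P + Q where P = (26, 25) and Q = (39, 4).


P != Q, so use the chord formula.
s = (y2 - y1) / (x2 - x1) = (22) / (13) mod 43 = 5
x3 = s^2 - x1 - x2 mod 43 = 5^2 - 26 - 39 = 3
y3 = s (x1 - x3) - y1 mod 43 = 5 * (26 - 3) - 25 = 4

P + Q = (3, 4)


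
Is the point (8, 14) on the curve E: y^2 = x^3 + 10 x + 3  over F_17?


Check whether y^2 = x^3 + 10 x + 3 (mod 17) for (x, y) = (8, 14).
LHS: y^2 = 14^2 mod 17 = 9
RHS: x^3 + 10 x + 3 = 8^3 + 10*8 + 3 mod 17 = 0
LHS != RHS

No, not on the curve


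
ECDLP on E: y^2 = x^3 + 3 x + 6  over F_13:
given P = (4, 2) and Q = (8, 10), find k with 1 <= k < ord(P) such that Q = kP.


Enumerate multiples of P until we hit Q = (8, 10):
  1P = (4, 2)
  2P = (1, 7)
  3P = (5, 4)
  4P = (8, 3)
  5P = (10, 3)
  6P = (3, 9)
  7P = (3, 4)
  8P = (10, 10)
  9P = (8, 10)
Match found at i = 9.

k = 9


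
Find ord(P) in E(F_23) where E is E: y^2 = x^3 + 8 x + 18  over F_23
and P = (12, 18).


Compute successive multiples of P until we hit O:
  1P = (12, 18)
  2P = (3, 0)
  3P = (12, 5)
  4P = O

ord(P) = 4


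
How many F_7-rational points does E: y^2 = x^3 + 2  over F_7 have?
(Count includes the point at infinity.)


For each x in F_7, count y with y^2 = x^3 + 0 x + 2 mod 7:
  x = 0: RHS = 2, y in [3, 4]  -> 2 point(s)
  x = 3: RHS = 1, y in [1, 6]  -> 2 point(s)
  x = 5: RHS = 1, y in [1, 6]  -> 2 point(s)
  x = 6: RHS = 1, y in [1, 6]  -> 2 point(s)
Affine points: 8. Add the point at infinity: total = 9.

#E(F_7) = 9


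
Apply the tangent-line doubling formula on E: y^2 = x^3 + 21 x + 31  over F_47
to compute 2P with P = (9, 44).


Doubling: s = (3 x1^2 + a) / (2 y1)
s = (3*9^2 + 21) / (2*44) mod 47 = 3
x3 = s^2 - 2 x1 mod 47 = 3^2 - 2*9 = 38
y3 = s (x1 - x3) - y1 mod 47 = 3 * (9 - 38) - 44 = 10

2P = (38, 10)


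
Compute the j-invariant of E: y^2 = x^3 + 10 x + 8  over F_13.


Delta = -16(4 a^3 + 27 b^2) mod 13 = 2
-1728 * (4 a)^3 = -1728 * (4*10)^3 mod 13 = 1
j = 1 * 2^(-1) mod 13 = 7

j = 7 (mod 13)


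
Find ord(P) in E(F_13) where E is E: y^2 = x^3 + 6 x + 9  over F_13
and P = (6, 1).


Compute successive multiples of P until we hit O:
  1P = (6, 1)
  2P = (0, 3)
  3P = (10, 9)
  4P = (1, 9)
  5P = (7, 11)
  6P = (9, 8)
  7P = (2, 4)
  8P = (8, 7)
  ... (continuing to 17P)
  17P = O

ord(P) = 17


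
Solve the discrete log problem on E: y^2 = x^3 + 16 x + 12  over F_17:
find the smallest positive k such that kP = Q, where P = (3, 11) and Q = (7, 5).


Enumerate multiples of P until we hit Q = (7, 5):
  1P = (3, 11)
  2P = (2, 1)
  3P = (10, 4)
  4P = (5, 8)
  5P = (7, 12)
  6P = (6, 1)
  7P = (4, 15)
  8P = (9, 16)
  9P = (9, 1)
  10P = (4, 2)
  11P = (6, 16)
  12P = (7, 5)
Match found at i = 12.

k = 12


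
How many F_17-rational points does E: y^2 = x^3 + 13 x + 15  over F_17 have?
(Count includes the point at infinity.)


For each x in F_17, count y with y^2 = x^3 + 13 x + 15 mod 17:
  x = 0: RHS = 15, y in [7, 10]  -> 2 point(s)
  x = 2: RHS = 15, y in [7, 10]  -> 2 point(s)
  x = 3: RHS = 13, y in [8, 9]  -> 2 point(s)
  x = 5: RHS = 1, y in [1, 16]  -> 2 point(s)
  x = 8: RHS = 2, y in [6, 11]  -> 2 point(s)
  x = 13: RHS = 1, y in [1, 16]  -> 2 point(s)
  x = 14: RHS = 0, y in [0]  -> 1 point(s)
  x = 15: RHS = 15, y in [7, 10]  -> 2 point(s)
  x = 16: RHS = 1, y in [1, 16]  -> 2 point(s)
Affine points: 17. Add the point at infinity: total = 18.

#E(F_17) = 18


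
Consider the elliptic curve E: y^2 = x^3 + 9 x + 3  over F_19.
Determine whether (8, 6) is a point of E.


Check whether y^2 = x^3 + 9 x + 3 (mod 19) for (x, y) = (8, 6).
LHS: y^2 = 6^2 mod 19 = 17
RHS: x^3 + 9 x + 3 = 8^3 + 9*8 + 3 mod 19 = 17
LHS = RHS

Yes, on the curve


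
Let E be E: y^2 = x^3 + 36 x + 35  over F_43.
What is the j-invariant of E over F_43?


Delta = -16(4 a^3 + 27 b^2) mod 43 = 23
-1728 * (4 a)^3 = -1728 * (4*36)^3 mod 43 = 4
j = 4 * 23^(-1) mod 43 = 17

j = 17 (mod 43)


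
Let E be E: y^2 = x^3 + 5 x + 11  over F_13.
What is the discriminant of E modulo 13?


4 a^3 + 27 b^2 = 4*5^3 + 27*11^2 = 500 + 3267 = 3767
Delta = -16 * (3767) = -60272
Delta mod 13 = 9

Delta = 9 (mod 13)


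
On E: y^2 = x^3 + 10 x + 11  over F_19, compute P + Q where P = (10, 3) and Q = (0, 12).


P != Q, so use the chord formula.
s = (y2 - y1) / (x2 - x1) = (9) / (9) mod 19 = 1
x3 = s^2 - x1 - x2 mod 19 = 1^2 - 10 - 0 = 10
y3 = s (x1 - x3) - y1 mod 19 = 1 * (10 - 10) - 3 = 16

P + Q = (10, 16)


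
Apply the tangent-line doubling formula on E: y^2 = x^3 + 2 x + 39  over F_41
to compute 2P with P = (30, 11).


Doubling: s = (3 x1^2 + a) / (2 y1)
s = (3*30^2 + 2) / (2*11) mod 41 = 11
x3 = s^2 - 2 x1 mod 41 = 11^2 - 2*30 = 20
y3 = s (x1 - x3) - y1 mod 41 = 11 * (30 - 20) - 11 = 17

2P = (20, 17)


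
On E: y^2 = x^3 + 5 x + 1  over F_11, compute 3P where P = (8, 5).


k = 3 = 11_2 (binary, LSB first: 11)
Double-and-add from P = (8, 5):
  bit 0 = 1: acc = O + (8, 5) = (8, 5)
  bit 1 = 1: acc = (8, 5) + (7, 7) = (0, 1)

3P = (0, 1)


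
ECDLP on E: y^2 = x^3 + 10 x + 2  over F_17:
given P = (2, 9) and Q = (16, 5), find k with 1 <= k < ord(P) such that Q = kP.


Enumerate multiples of P until we hit Q = (16, 5):
  1P = (2, 9)
  2P = (4, 15)
  3P = (3, 5)
  4P = (11, 10)
  5P = (8, 13)
  6P = (15, 5)
  7P = (1, 9)
  8P = (14, 8)
  9P = (16, 12)
  10P = (0, 6)
  11P = (13, 0)
  12P = (0, 11)
  13P = (16, 5)
Match found at i = 13.

k = 13


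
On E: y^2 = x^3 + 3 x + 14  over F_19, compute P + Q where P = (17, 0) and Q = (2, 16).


P != Q, so use the chord formula.
s = (y2 - y1) / (x2 - x1) = (16) / (4) mod 19 = 4
x3 = s^2 - x1 - x2 mod 19 = 4^2 - 17 - 2 = 16
y3 = s (x1 - x3) - y1 mod 19 = 4 * (17 - 16) - 0 = 4

P + Q = (16, 4)


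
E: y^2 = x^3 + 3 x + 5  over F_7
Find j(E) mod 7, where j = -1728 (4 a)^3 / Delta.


Delta = -16(4 a^3 + 27 b^2) mod 7 = 2
-1728 * (4 a)^3 = -1728 * (4*3)^3 mod 7 = 6
j = 6 * 2^(-1) mod 7 = 3

j = 3 (mod 7)


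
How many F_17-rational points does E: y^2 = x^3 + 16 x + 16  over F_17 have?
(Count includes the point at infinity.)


For each x in F_17, count y with y^2 = x^3 + 16 x + 16 mod 17:
  x = 0: RHS = 16, y in [4, 13]  -> 2 point(s)
  x = 1: RHS = 16, y in [4, 13]  -> 2 point(s)
  x = 4: RHS = 8, y in [5, 12]  -> 2 point(s)
  x = 5: RHS = 0, y in [0]  -> 1 point(s)
  x = 12: RHS = 15, y in [7, 10]  -> 2 point(s)
  x = 14: RHS = 9, y in [3, 14]  -> 2 point(s)
  x = 16: RHS = 16, y in [4, 13]  -> 2 point(s)
Affine points: 13. Add the point at infinity: total = 14.

#E(F_17) = 14


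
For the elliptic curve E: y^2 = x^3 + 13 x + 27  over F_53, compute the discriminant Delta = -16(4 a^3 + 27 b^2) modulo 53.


4 a^3 + 27 b^2 = 4*13^3 + 27*27^2 = 8788 + 19683 = 28471
Delta = -16 * (28471) = -455536
Delta mod 53 = 52

Delta = 52 (mod 53)


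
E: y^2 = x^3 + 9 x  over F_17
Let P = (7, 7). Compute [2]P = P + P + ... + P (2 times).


k = 2 = 10_2 (binary, LSB first: 01)
Double-and-add from P = (7, 7):
  bit 0 = 0: acc unchanged = O
  bit 1 = 1: acc = O + (4, 7) = (4, 7)

2P = (4, 7)


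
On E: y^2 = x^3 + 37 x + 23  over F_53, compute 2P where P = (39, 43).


Doubling: s = (3 x1^2 + a) / (2 y1)
s = (3*39^2 + 37) / (2*43) mod 53 = 35
x3 = s^2 - 2 x1 mod 53 = 35^2 - 2*39 = 34
y3 = s (x1 - x3) - y1 mod 53 = 35 * (39 - 34) - 43 = 26

2P = (34, 26)


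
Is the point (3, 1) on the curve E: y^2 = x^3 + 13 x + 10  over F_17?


Check whether y^2 = x^3 + 13 x + 10 (mod 17) for (x, y) = (3, 1).
LHS: y^2 = 1^2 mod 17 = 1
RHS: x^3 + 13 x + 10 = 3^3 + 13*3 + 10 mod 17 = 8
LHS != RHS

No, not on the curve


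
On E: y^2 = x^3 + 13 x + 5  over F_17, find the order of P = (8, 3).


Compute successive multiples of P until we hit O:
  1P = (8, 3)
  2P = (10, 8)
  3P = (1, 6)
  4P = (12, 6)
  5P = (5, 12)
  6P = (13, 12)
  7P = (4, 11)
  8P = (9, 16)
  ... (continuing to 20P)
  20P = O

ord(P) = 20


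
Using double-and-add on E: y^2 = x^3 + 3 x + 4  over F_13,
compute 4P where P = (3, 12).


k = 4 = 100_2 (binary, LSB first: 001)
Double-and-add from P = (3, 12):
  bit 0 = 0: acc unchanged = O
  bit 1 = 0: acc unchanged = O
  bit 2 = 1: acc = O + (0, 2) = (0, 2)

4P = (0, 2)


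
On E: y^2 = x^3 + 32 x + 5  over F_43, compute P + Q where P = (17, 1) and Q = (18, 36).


P != Q, so use the chord formula.
s = (y2 - y1) / (x2 - x1) = (35) / (1) mod 43 = 35
x3 = s^2 - x1 - x2 mod 43 = 35^2 - 17 - 18 = 29
y3 = s (x1 - x3) - y1 mod 43 = 35 * (17 - 29) - 1 = 9

P + Q = (29, 9)


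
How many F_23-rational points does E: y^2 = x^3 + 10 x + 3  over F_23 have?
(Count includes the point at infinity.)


For each x in F_23, count y with y^2 = x^3 + 10 x + 3 mod 23:
  x = 0: RHS = 3, y in [7, 16]  -> 2 point(s)
  x = 2: RHS = 8, y in [10, 13]  -> 2 point(s)
  x = 6: RHS = 3, y in [7, 16]  -> 2 point(s)
  x = 7: RHS = 2, y in [5, 18]  -> 2 point(s)
  x = 11: RHS = 18, y in [8, 15]  -> 2 point(s)
  x = 14: RHS = 12, y in [9, 14]  -> 2 point(s)
  x = 15: RHS = 9, y in [3, 20]  -> 2 point(s)
  x = 16: RHS = 4, y in [2, 21]  -> 2 point(s)
  x = 17: RHS = 3, y in [7, 16]  -> 2 point(s)
  x = 18: RHS = 12, y in [9, 14]  -> 2 point(s)
Affine points: 20. Add the point at infinity: total = 21.

#E(F_23) = 21


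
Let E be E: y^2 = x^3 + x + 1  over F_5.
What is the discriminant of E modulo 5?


4 a^3 + 27 b^2 = 4*1^3 + 27*1^2 = 4 + 27 = 31
Delta = -16 * (31) = -496
Delta mod 5 = 4

Delta = 4 (mod 5)


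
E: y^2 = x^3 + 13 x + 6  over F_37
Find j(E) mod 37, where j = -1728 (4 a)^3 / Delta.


Delta = -16(4 a^3 + 27 b^2) mod 37 = 17
-1728 * (4 a)^3 = -1728 * (4*13)^3 mod 37 = 14
j = 14 * 17^(-1) mod 37 = 3

j = 3 (mod 37)


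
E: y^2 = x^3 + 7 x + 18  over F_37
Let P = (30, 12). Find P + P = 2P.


Doubling: s = (3 x1^2 + a) / (2 y1)
s = (3*30^2 + 7) / (2*12) mod 37 = 28
x3 = s^2 - 2 x1 mod 37 = 28^2 - 2*30 = 21
y3 = s (x1 - x3) - y1 mod 37 = 28 * (30 - 21) - 12 = 18

2P = (21, 18)


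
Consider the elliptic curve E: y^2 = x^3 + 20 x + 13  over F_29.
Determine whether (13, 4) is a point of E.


Check whether y^2 = x^3 + 20 x + 13 (mod 29) for (x, y) = (13, 4).
LHS: y^2 = 4^2 mod 29 = 16
RHS: x^3 + 20 x + 13 = 13^3 + 20*13 + 13 mod 29 = 5
LHS != RHS

No, not on the curve


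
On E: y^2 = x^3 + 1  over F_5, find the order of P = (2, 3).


Compute successive multiples of P until we hit O:
  1P = (2, 3)
  2P = (0, 1)
  3P = (4, 0)
  4P = (0, 4)
  5P = (2, 2)
  6P = O

ord(P) = 6


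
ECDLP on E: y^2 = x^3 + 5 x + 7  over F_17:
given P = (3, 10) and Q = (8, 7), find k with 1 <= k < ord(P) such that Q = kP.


Enumerate multiples of P until we hit Q = (8, 7):
  1P = (3, 10)
  2P = (2, 12)
  3P = (16, 16)
  4P = (13, 5)
  5P = (14, 4)
  6P = (1, 9)
  7P = (9, 4)
  8P = (6, 10)
  9P = (8, 7)
Match found at i = 9.

k = 9


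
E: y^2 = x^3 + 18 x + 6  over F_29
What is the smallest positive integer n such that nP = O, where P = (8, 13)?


Compute successive multiples of P until we hit O:
  1P = (8, 13)
  2P = (12, 6)
  3P = (3, 0)
  4P = (12, 23)
  5P = (8, 16)
  6P = O

ord(P) = 6


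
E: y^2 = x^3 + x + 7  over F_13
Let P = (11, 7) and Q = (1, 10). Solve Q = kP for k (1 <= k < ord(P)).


Enumerate multiples of P until we hit Q = (1, 10):
  1P = (11, 7)
  2P = (4, 6)
  3P = (2, 11)
  4P = (1, 3)
  5P = (10, 9)
  6P = (9, 2)
  7P = (9, 11)
  8P = (10, 4)
  9P = (1, 10)
Match found at i = 9.

k = 9


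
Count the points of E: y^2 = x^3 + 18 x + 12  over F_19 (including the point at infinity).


For each x in F_19, count y with y^2 = x^3 + 18 x + 12 mod 19:
  x = 3: RHS = 17, y in [6, 13]  -> 2 point(s)
  x = 7: RHS = 6, y in [5, 14]  -> 2 point(s)
  x = 13: RHS = 11, y in [7, 12]  -> 2 point(s)
  x = 14: RHS = 6, y in [5, 14]  -> 2 point(s)
  x = 15: RHS = 9, y in [3, 16]  -> 2 point(s)
  x = 16: RHS = 7, y in [8, 11]  -> 2 point(s)
  x = 17: RHS = 6, y in [5, 14]  -> 2 point(s)
Affine points: 14. Add the point at infinity: total = 15.

#E(F_19) = 15


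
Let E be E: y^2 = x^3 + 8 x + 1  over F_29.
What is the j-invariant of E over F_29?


Delta = -16(4 a^3 + 27 b^2) mod 29 = 5
-1728 * (4 a)^3 = -1728 * (4*8)^3 mod 29 = 5
j = 5 * 5^(-1) mod 29 = 1

j = 1 (mod 29)


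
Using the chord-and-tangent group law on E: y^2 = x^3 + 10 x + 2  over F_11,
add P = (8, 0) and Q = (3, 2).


P != Q, so use the chord formula.
s = (y2 - y1) / (x2 - x1) = (2) / (6) mod 11 = 4
x3 = s^2 - x1 - x2 mod 11 = 4^2 - 8 - 3 = 5
y3 = s (x1 - x3) - y1 mod 11 = 4 * (8 - 5) - 0 = 1

P + Q = (5, 1)


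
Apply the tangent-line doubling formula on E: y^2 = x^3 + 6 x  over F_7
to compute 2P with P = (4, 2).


Doubling: s = (3 x1^2 + a) / (2 y1)
s = (3*4^2 + 6) / (2*2) mod 7 = 3
x3 = s^2 - 2 x1 mod 7 = 3^2 - 2*4 = 1
y3 = s (x1 - x3) - y1 mod 7 = 3 * (4 - 1) - 2 = 0

2P = (1, 0)


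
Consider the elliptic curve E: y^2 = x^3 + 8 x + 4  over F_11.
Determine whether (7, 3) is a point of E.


Check whether y^2 = x^3 + 8 x + 4 (mod 11) for (x, y) = (7, 3).
LHS: y^2 = 3^2 mod 11 = 9
RHS: x^3 + 8 x + 4 = 7^3 + 8*7 + 4 mod 11 = 7
LHS != RHS

No, not on the curve


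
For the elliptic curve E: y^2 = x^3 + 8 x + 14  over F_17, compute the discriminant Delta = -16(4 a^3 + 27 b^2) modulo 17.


4 a^3 + 27 b^2 = 4*8^3 + 27*14^2 = 2048 + 5292 = 7340
Delta = -16 * (7340) = -117440
Delta mod 17 = 13

Delta = 13 (mod 17)


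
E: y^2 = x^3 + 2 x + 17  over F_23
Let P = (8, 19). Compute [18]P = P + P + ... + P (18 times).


k = 18 = 10010_2 (binary, LSB first: 01001)
Double-and-add from P = (8, 19):
  bit 0 = 0: acc unchanged = O
  bit 1 = 1: acc = O + (10, 18) = (10, 18)
  bit 2 = 0: acc unchanged = (10, 18)
  bit 3 = 0: acc unchanged = (10, 18)
  bit 4 = 1: acc = (10, 18) + (11, 6) = (8, 4)

18P = (8, 4)


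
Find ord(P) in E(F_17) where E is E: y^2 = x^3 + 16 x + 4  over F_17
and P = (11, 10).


Compute successive multiples of P until we hit O:
  1P = (11, 10)
  2P = (11, 7)
  3P = O

ord(P) = 3


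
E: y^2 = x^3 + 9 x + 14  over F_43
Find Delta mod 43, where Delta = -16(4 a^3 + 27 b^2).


4 a^3 + 27 b^2 = 4*9^3 + 27*14^2 = 2916 + 5292 = 8208
Delta = -16 * (8208) = -131328
Delta mod 43 = 37

Delta = 37 (mod 43)


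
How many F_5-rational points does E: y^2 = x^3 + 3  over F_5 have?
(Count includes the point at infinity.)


For each x in F_5, count y with y^2 = x^3 + 0 x + 3 mod 5:
  x = 1: RHS = 4, y in [2, 3]  -> 2 point(s)
  x = 2: RHS = 1, y in [1, 4]  -> 2 point(s)
  x = 3: RHS = 0, y in [0]  -> 1 point(s)
Affine points: 5. Add the point at infinity: total = 6.

#E(F_5) = 6


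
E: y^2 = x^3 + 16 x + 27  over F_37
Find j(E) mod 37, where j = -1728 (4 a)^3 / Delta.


Delta = -16(4 a^3 + 27 b^2) mod 37 = 17
-1728 * (4 a)^3 = -1728 * (4*16)^3 mod 37 = 26
j = 26 * 17^(-1) mod 37 = 32

j = 32 (mod 37)


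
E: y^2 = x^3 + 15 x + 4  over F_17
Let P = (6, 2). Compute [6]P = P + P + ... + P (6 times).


k = 6 = 110_2 (binary, LSB first: 011)
Double-and-add from P = (6, 2):
  bit 0 = 0: acc unchanged = O
  bit 1 = 1: acc = O + (6, 15) = (6, 15)
  bit 2 = 1: acc = (6, 15) + (6, 2) = O

6P = O


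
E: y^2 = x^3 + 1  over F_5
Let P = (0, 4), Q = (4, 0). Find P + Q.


P != Q, so use the chord formula.
s = (y2 - y1) / (x2 - x1) = (1) / (4) mod 5 = 4
x3 = s^2 - x1 - x2 mod 5 = 4^2 - 0 - 4 = 2
y3 = s (x1 - x3) - y1 mod 5 = 4 * (0 - 2) - 4 = 3

P + Q = (2, 3)


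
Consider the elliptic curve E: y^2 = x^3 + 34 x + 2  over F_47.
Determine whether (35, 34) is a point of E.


Check whether y^2 = x^3 + 34 x + 2 (mod 47) for (x, y) = (35, 34).
LHS: y^2 = 34^2 mod 47 = 28
RHS: x^3 + 34 x + 2 = 35^3 + 34*35 + 2 mod 47 = 28
LHS = RHS

Yes, on the curve


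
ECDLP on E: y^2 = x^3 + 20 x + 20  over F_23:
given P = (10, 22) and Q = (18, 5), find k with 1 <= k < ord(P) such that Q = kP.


Enumerate multiples of P until we hit Q = (18, 5):
  1P = (10, 22)
  2P = (4, 7)
  3P = (21, 8)
  4P = (17, 12)
  5P = (14, 10)
  6P = (8, 18)
  7P = (9, 3)
  8P = (20, 18)
  9P = (18, 18)
  10P = (1, 8)
  11P = (13, 4)
  12P = (13, 19)
  13P = (1, 15)
  14P = (18, 5)
Match found at i = 14.

k = 14


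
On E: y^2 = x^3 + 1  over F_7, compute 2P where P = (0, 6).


Doubling: s = (3 x1^2 + a) / (2 y1)
s = (3*0^2 + 0) / (2*6) mod 7 = 0
x3 = s^2 - 2 x1 mod 7 = 0^2 - 2*0 = 0
y3 = s (x1 - x3) - y1 mod 7 = 0 * (0 - 0) - 6 = 1

2P = (0, 1)


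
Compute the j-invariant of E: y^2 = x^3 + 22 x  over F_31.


Delta = -16(4 a^3 + 27 b^2) mod 31 = 1
-1728 * (4 a)^3 = -1728 * (4*22)^3 mod 31 = 23
j = 23 * 1^(-1) mod 31 = 23

j = 23 (mod 31)


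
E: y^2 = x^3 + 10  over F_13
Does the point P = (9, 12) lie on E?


Check whether y^2 = x^3 + 0 x + 10 (mod 13) for (x, y) = (9, 12).
LHS: y^2 = 12^2 mod 13 = 1
RHS: x^3 + 0 x + 10 = 9^3 + 0*9 + 10 mod 13 = 11
LHS != RHS

No, not on the curve


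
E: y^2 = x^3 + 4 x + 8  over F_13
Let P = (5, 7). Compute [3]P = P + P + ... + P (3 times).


k = 3 = 11_2 (binary, LSB first: 11)
Double-and-add from P = (5, 7):
  bit 0 = 1: acc = O + (5, 7) = (5, 7)
  bit 1 = 1: acc = (5, 7) + (4, 7) = (4, 6)

3P = (4, 6)


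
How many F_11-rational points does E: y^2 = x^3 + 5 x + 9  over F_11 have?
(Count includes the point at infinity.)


For each x in F_11, count y with y^2 = x^3 + 5 x + 9 mod 11:
  x = 0: RHS = 9, y in [3, 8]  -> 2 point(s)
  x = 1: RHS = 4, y in [2, 9]  -> 2 point(s)
  x = 2: RHS = 5, y in [4, 7]  -> 2 point(s)
  x = 4: RHS = 5, y in [4, 7]  -> 2 point(s)
  x = 5: RHS = 5, y in [4, 7]  -> 2 point(s)
  x = 8: RHS = 0, y in [0]  -> 1 point(s)
  x = 10: RHS = 3, y in [5, 6]  -> 2 point(s)
Affine points: 13. Add the point at infinity: total = 14.

#E(F_11) = 14


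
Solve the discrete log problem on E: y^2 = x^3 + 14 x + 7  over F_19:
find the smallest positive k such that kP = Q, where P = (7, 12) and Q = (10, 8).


Enumerate multiples of P until we hit Q = (10, 8):
  1P = (7, 12)
  2P = (9, 11)
  3P = (8, 17)
  4P = (10, 11)
  5P = (0, 11)
  6P = (0, 8)
  7P = (10, 8)
Match found at i = 7.

k = 7


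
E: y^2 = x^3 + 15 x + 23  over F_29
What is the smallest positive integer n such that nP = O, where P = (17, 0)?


Compute successive multiples of P until we hit O:
  1P = (17, 0)
  2P = O

ord(P) = 2


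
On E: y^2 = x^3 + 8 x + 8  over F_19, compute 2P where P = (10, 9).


Doubling: s = (3 x1^2 + a) / (2 y1)
s = (3*10^2 + 8) / (2*9) mod 19 = 15
x3 = s^2 - 2 x1 mod 19 = 15^2 - 2*10 = 15
y3 = s (x1 - x3) - y1 mod 19 = 15 * (10 - 15) - 9 = 11

2P = (15, 11)


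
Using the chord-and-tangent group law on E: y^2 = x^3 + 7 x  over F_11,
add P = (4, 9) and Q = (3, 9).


P != Q, so use the chord formula.
s = (y2 - y1) / (x2 - x1) = (0) / (10) mod 11 = 0
x3 = s^2 - x1 - x2 mod 11 = 0^2 - 4 - 3 = 4
y3 = s (x1 - x3) - y1 mod 11 = 0 * (4 - 4) - 9 = 2

P + Q = (4, 2)


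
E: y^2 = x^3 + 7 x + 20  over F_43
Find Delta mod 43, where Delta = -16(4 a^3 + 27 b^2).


4 a^3 + 27 b^2 = 4*7^3 + 27*20^2 = 1372 + 10800 = 12172
Delta = -16 * (12172) = -194752
Delta mod 43 = 38

Delta = 38 (mod 43)


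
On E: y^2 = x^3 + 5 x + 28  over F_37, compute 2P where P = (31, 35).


Doubling: s = (3 x1^2 + a) / (2 y1)
s = (3*31^2 + 5) / (2*35) mod 37 = 18
x3 = s^2 - 2 x1 mod 37 = 18^2 - 2*31 = 3
y3 = s (x1 - x3) - y1 mod 37 = 18 * (31 - 3) - 35 = 25

2P = (3, 25)


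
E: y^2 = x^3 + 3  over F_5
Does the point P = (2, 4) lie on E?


Check whether y^2 = x^3 + 0 x + 3 (mod 5) for (x, y) = (2, 4).
LHS: y^2 = 4^2 mod 5 = 1
RHS: x^3 + 0 x + 3 = 2^3 + 0*2 + 3 mod 5 = 1
LHS = RHS

Yes, on the curve


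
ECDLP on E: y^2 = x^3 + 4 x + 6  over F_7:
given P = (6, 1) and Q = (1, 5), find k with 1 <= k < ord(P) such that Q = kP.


Enumerate multiples of P until we hit Q = (1, 5):
  1P = (6, 1)
  2P = (2, 6)
  3P = (1, 5)
Match found at i = 3.

k = 3


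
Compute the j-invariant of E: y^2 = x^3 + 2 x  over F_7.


Delta = -16(4 a^3 + 27 b^2) mod 7 = 6
-1728 * (4 a)^3 = -1728 * (4*2)^3 mod 7 = 1
j = 1 * 6^(-1) mod 7 = 6

j = 6 (mod 7)


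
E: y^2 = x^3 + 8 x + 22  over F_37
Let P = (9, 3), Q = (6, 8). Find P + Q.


P != Q, so use the chord formula.
s = (y2 - y1) / (x2 - x1) = (5) / (34) mod 37 = 23
x3 = s^2 - x1 - x2 mod 37 = 23^2 - 9 - 6 = 33
y3 = s (x1 - x3) - y1 mod 37 = 23 * (9 - 33) - 3 = 0

P + Q = (33, 0)


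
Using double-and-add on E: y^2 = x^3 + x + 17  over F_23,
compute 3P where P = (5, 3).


k = 3 = 11_2 (binary, LSB first: 11)
Double-and-add from P = (5, 3):
  bit 0 = 1: acc = O + (5, 3) = (5, 3)
  bit 1 = 1: acc = (5, 3) + (15, 16) = (4, 19)

3P = (4, 19)


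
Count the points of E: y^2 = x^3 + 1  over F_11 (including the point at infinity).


For each x in F_11, count y with y^2 = x^3 + 0 x + 1 mod 11:
  x = 0: RHS = 1, y in [1, 10]  -> 2 point(s)
  x = 2: RHS = 9, y in [3, 8]  -> 2 point(s)
  x = 5: RHS = 5, y in [4, 7]  -> 2 point(s)
  x = 7: RHS = 3, y in [5, 6]  -> 2 point(s)
  x = 9: RHS = 4, y in [2, 9]  -> 2 point(s)
  x = 10: RHS = 0, y in [0]  -> 1 point(s)
Affine points: 11. Add the point at infinity: total = 12.

#E(F_11) = 12


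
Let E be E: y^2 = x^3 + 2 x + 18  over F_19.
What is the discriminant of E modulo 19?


4 a^3 + 27 b^2 = 4*2^3 + 27*18^2 = 32 + 8748 = 8780
Delta = -16 * (8780) = -140480
Delta mod 19 = 6

Delta = 6 (mod 19)


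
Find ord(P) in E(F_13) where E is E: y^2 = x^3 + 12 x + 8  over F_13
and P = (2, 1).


Compute successive multiples of P until we hit O:
  1P = (2, 1)
  2P = (10, 7)
  3P = (4, 4)
  4P = (6, 6)
  5P = (9, 0)
  6P = (6, 7)
  7P = (4, 9)
  8P = (10, 6)
  ... (continuing to 10P)
  10P = O

ord(P) = 10


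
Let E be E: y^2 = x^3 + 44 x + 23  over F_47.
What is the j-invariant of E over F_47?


Delta = -16(4 a^3 + 27 b^2) mod 47 = 22
-1728 * (4 a)^3 = -1728 * (4*44)^3 mod 47 = 27
j = 27 * 22^(-1) mod 47 = 29

j = 29 (mod 47)


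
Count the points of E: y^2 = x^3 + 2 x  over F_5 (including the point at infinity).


For each x in F_5, count y with y^2 = x^3 + 2 x + 0 mod 5:
  x = 0: RHS = 0, y in [0]  -> 1 point(s)
Affine points: 1. Add the point at infinity: total = 2.

#E(F_5) = 2


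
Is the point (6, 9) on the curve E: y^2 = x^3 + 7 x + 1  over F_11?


Check whether y^2 = x^3 + 7 x + 1 (mod 11) for (x, y) = (6, 9).
LHS: y^2 = 9^2 mod 11 = 4
RHS: x^3 + 7 x + 1 = 6^3 + 7*6 + 1 mod 11 = 6
LHS != RHS

No, not on the curve


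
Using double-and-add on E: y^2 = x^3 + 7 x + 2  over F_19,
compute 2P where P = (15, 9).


k = 2 = 10_2 (binary, LSB first: 01)
Double-and-add from P = (15, 9):
  bit 0 = 0: acc unchanged = O
  bit 1 = 1: acc = O + (12, 16) = (12, 16)

2P = (12, 16)


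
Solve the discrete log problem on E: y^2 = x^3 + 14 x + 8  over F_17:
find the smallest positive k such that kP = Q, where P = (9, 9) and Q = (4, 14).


Enumerate multiples of P until we hit Q = (4, 14):
  1P = (9, 9)
  2P = (3, 3)
  3P = (6, 11)
  4P = (10, 3)
  5P = (0, 5)
  6P = (4, 14)
Match found at i = 6.

k = 6


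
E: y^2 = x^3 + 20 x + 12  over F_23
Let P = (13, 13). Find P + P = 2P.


Doubling: s = (3 x1^2 + a) / (2 y1)
s = (3*13^2 + 20) / (2*13) mod 23 = 7
x3 = s^2 - 2 x1 mod 23 = 7^2 - 2*13 = 0
y3 = s (x1 - x3) - y1 mod 23 = 7 * (13 - 0) - 13 = 9

2P = (0, 9)


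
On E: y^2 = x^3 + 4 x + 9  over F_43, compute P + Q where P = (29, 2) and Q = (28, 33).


P != Q, so use the chord formula.
s = (y2 - y1) / (x2 - x1) = (31) / (42) mod 43 = 12
x3 = s^2 - x1 - x2 mod 43 = 12^2 - 29 - 28 = 1
y3 = s (x1 - x3) - y1 mod 43 = 12 * (29 - 1) - 2 = 33

P + Q = (1, 33)


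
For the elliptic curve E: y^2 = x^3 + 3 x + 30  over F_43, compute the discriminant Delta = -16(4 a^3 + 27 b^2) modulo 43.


4 a^3 + 27 b^2 = 4*3^3 + 27*30^2 = 108 + 24300 = 24408
Delta = -16 * (24408) = -390528
Delta mod 43 = 41

Delta = 41 (mod 43)


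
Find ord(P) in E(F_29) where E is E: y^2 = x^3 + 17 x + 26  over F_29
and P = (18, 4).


Compute successive multiples of P until we hit O:
  1P = (18, 4)
  2P = (9, 3)
  3P = (26, 8)
  4P = (7, 16)
  5P = (27, 19)
  6P = (19, 4)
  7P = (21, 25)
  8P = (10, 23)
  ... (continuing to 29P)
  29P = O

ord(P) = 29


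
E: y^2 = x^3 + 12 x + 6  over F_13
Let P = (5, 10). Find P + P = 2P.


Doubling: s = (3 x1^2 + a) / (2 y1)
s = (3*5^2 + 12) / (2*10) mod 13 = 5
x3 = s^2 - 2 x1 mod 13 = 5^2 - 2*5 = 2
y3 = s (x1 - x3) - y1 mod 13 = 5 * (5 - 2) - 10 = 5

2P = (2, 5)


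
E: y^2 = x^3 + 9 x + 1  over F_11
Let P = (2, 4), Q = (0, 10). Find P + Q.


P != Q, so use the chord formula.
s = (y2 - y1) / (x2 - x1) = (6) / (9) mod 11 = 8
x3 = s^2 - x1 - x2 mod 11 = 8^2 - 2 - 0 = 7
y3 = s (x1 - x3) - y1 mod 11 = 8 * (2 - 7) - 4 = 0

P + Q = (7, 0)


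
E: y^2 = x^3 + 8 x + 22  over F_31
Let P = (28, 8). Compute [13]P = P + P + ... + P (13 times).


k = 13 = 1101_2 (binary, LSB first: 1011)
Double-and-add from P = (28, 8):
  bit 0 = 1: acc = O + (28, 8) = (28, 8)
  bit 1 = 0: acc unchanged = (28, 8)
  bit 2 = 1: acc = (28, 8) + (17, 24) = (4, 5)
  bit 3 = 1: acc = (4, 5) + (5, 1) = (7, 7)

13P = (7, 7)


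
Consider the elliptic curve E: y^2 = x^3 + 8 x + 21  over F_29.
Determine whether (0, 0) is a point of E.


Check whether y^2 = x^3 + 8 x + 21 (mod 29) for (x, y) = (0, 0).
LHS: y^2 = 0^2 mod 29 = 0
RHS: x^3 + 8 x + 21 = 0^3 + 8*0 + 21 mod 29 = 21
LHS != RHS

No, not on the curve


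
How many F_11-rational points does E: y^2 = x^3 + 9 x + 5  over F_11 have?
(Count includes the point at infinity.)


For each x in F_11, count y with y^2 = x^3 + 9 x + 5 mod 11:
  x = 0: RHS = 5, y in [4, 7]  -> 2 point(s)
  x = 1: RHS = 4, y in [2, 9]  -> 2 point(s)
  x = 2: RHS = 9, y in [3, 8]  -> 2 point(s)
  x = 3: RHS = 4, y in [2, 9]  -> 2 point(s)
  x = 6: RHS = 0, y in [0]  -> 1 point(s)
  x = 7: RHS = 4, y in [2, 9]  -> 2 point(s)
  x = 9: RHS = 1, y in [1, 10]  -> 2 point(s)
Affine points: 13. Add the point at infinity: total = 14.

#E(F_11) = 14


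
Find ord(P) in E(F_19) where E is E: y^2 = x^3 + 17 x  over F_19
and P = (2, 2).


Compute successive multiples of P until we hit O:
  1P = (2, 2)
  2P = (7, 14)
  3P = (15, 1)
  4P = (11, 6)
  5P = (13, 10)
  6P = (5, 1)
  7P = (10, 7)
  8P = (16, 13)
  ... (continuing to 20P)
  20P = O

ord(P) = 20


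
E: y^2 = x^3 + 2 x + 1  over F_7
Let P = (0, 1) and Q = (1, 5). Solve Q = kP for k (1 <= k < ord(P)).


Enumerate multiples of P until we hit Q = (1, 5):
  1P = (0, 1)
  2P = (1, 5)
Match found at i = 2.

k = 2


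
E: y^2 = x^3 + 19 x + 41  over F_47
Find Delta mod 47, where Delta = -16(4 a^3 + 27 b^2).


4 a^3 + 27 b^2 = 4*19^3 + 27*41^2 = 27436 + 45387 = 72823
Delta = -16 * (72823) = -1165168
Delta mod 47 = 9

Delta = 9 (mod 47)


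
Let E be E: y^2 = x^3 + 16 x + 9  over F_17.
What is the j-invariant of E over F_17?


Delta = -16(4 a^3 + 27 b^2) mod 17 = 7
-1728 * (4 a)^3 = -1728 * (4*16)^3 mod 17 = 7
j = 7 * 7^(-1) mod 17 = 1

j = 1 (mod 17)


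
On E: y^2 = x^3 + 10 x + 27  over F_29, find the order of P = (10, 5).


Compute successive multiples of P until we hit O:
  1P = (10, 5)
  2P = (13, 18)
  3P = (28, 4)
  4P = (26, 12)
  5P = (18, 6)
  6P = (6, 10)
  7P = (20, 22)
  8P = (19, 0)
  ... (continuing to 16P)
  16P = O

ord(P) = 16


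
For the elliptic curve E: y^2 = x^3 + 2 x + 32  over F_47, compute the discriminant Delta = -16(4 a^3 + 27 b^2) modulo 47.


4 a^3 + 27 b^2 = 4*2^3 + 27*32^2 = 32 + 27648 = 27680
Delta = -16 * (27680) = -442880
Delta mod 47 = 1

Delta = 1 (mod 47)


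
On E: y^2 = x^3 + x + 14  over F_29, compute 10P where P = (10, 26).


k = 10 = 1010_2 (binary, LSB first: 0101)
Double-and-add from P = (10, 26):
  bit 0 = 0: acc unchanged = O
  bit 1 = 1: acc = O + (18, 8) = (18, 8)
  bit 2 = 0: acc unchanged = (18, 8)
  bit 3 = 1: acc = (18, 8) + (11, 14) = (25, 27)

10P = (25, 27)


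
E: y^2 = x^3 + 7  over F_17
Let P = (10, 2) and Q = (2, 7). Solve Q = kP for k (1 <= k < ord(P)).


Enumerate multiples of P until we hit Q = (2, 7):
  1P = (10, 2)
  2P = (12, 1)
  3P = (8, 14)
  4P = (1, 12)
  5P = (15, 13)
  6P = (5, 9)
  7P = (6, 6)
  8P = (2, 7)
Match found at i = 8.

k = 8


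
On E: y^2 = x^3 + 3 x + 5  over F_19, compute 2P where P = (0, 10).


Doubling: s = (3 x1^2 + a) / (2 y1)
s = (3*0^2 + 3) / (2*10) mod 19 = 3
x3 = s^2 - 2 x1 mod 19 = 3^2 - 2*0 = 9
y3 = s (x1 - x3) - y1 mod 19 = 3 * (0 - 9) - 10 = 1

2P = (9, 1)


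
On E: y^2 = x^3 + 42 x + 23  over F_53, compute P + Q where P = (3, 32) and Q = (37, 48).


P != Q, so use the chord formula.
s = (y2 - y1) / (x2 - x1) = (16) / (34) mod 53 = 41
x3 = s^2 - x1 - x2 mod 53 = 41^2 - 3 - 37 = 51
y3 = s (x1 - x3) - y1 mod 53 = 41 * (3 - 51) - 32 = 14

P + Q = (51, 14)


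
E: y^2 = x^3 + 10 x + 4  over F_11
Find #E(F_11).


For each x in F_11, count y with y^2 = x^3 + 10 x + 4 mod 11:
  x = 0: RHS = 4, y in [2, 9]  -> 2 point(s)
  x = 1: RHS = 4, y in [2, 9]  -> 2 point(s)
  x = 4: RHS = 9, y in [3, 8]  -> 2 point(s)
  x = 5: RHS = 3, y in [5, 6]  -> 2 point(s)
  x = 6: RHS = 5, y in [4, 7]  -> 2 point(s)
  x = 9: RHS = 9, y in [3, 8]  -> 2 point(s)
  x = 10: RHS = 4, y in [2, 9]  -> 2 point(s)
Affine points: 14. Add the point at infinity: total = 15.

#E(F_11) = 15


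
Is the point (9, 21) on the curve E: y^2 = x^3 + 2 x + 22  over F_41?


Check whether y^2 = x^3 + 2 x + 22 (mod 41) for (x, y) = (9, 21).
LHS: y^2 = 21^2 mod 41 = 31
RHS: x^3 + 2 x + 22 = 9^3 + 2*9 + 22 mod 41 = 31
LHS = RHS

Yes, on the curve
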